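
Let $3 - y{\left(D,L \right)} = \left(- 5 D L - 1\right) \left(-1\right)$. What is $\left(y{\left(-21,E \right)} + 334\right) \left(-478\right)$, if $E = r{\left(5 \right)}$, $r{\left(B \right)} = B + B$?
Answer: $-662508$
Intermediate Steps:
$r{\left(B \right)} = 2 B$
$E = 10$ ($E = 2 \cdot 5 = 10$)
$y{\left(D,L \right)} = 2 - 5 D L$ ($y{\left(D,L \right)} = 3 - \left(- 5 D L - 1\right) \left(-1\right) = 3 - \left(-1 - 5 D L\right) \left(-1\right) = 3 - \left(1 + 5 D L\right) = 2 - 5 D L$)
$\left(y{\left(-21,E \right)} + 334\right) \left(-478\right) = \left(\left(2 - \left(-105\right) 10\right) + 334\right) \left(-478\right) = \left(\left(2 + 1050\right) + 334\right) \left(-478\right) = \left(1052 + 334\right) \left(-478\right) = 1386 \left(-478\right) = -662508$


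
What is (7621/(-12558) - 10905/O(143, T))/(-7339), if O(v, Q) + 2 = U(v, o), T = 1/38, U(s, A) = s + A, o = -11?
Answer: 530522/46081581 ≈ 0.011513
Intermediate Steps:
U(s, A) = A + s
T = 1/38 ≈ 0.026316
O(v, Q) = -13 + v (O(v, Q) = -2 + (-11 + v) = -13 + v)
(7621/(-12558) - 10905/O(143, T))/(-7339) = (7621/(-12558) - 10905/(-13 + 143))/(-7339) = (7621*(-1/12558) - 10905/130)*(-1/7339) = (-7621/12558 - 10905*1/130)*(-1/7339) = (-7621/12558 - 2181/26)*(-1/7339) = -530522/6279*(-1/7339) = 530522/46081581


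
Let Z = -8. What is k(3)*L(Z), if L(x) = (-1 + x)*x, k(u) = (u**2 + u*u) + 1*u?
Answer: 1512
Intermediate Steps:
k(u) = u + 2*u**2 (k(u) = (u**2 + u**2) + u = 2*u**2 + u = u + 2*u**2)
L(x) = x*(-1 + x)
k(3)*L(Z) = (3*(1 + 2*3))*(-8*(-1 - 8)) = (3*(1 + 6))*(-8*(-9)) = (3*7)*72 = 21*72 = 1512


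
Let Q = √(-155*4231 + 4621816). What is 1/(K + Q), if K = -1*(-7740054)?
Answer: 1105722/8558347422415 - √80939/8558347422415 ≈ 1.2916e-7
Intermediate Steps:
K = 7740054
Q = 7*√80939 (Q = √(-655805 + 4621816) = √3966011 = 7*√80939 ≈ 1991.5)
1/(K + Q) = 1/(7740054 + 7*√80939)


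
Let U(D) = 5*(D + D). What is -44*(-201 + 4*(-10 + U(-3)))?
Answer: 15884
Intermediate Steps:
U(D) = 10*D (U(D) = 5*(2*D) = 10*D)
-44*(-201 + 4*(-10 + U(-3))) = -44*(-201 + 4*(-10 + 10*(-3))) = -44*(-201 + 4*(-10 - 30)) = -44*(-201 + 4*(-40)) = -44*(-201 - 160) = -44*(-361) = 15884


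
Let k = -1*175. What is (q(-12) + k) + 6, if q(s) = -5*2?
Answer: -179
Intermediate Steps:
q(s) = -10
k = -175
(q(-12) + k) + 6 = (-10 - 175) + 6 = -185 + 6 = -179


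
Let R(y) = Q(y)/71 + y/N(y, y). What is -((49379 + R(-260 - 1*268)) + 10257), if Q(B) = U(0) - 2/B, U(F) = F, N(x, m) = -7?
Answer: -7834617127/131208 ≈ -59711.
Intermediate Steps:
Q(B) = -2/B (Q(B) = 0 - 2/B = -2/B)
R(y) = -2/(71*y) - y/7 (R(y) = -2/y/71 + y/(-7) = -2/y*(1/71) + y*(-1/7) = -2/(71*y) - y/7)
-((49379 + R(-260 - 1*268)) + 10257) = -((49379 + (-2/(71*(-260 - 1*268)) - (-260 - 1*268)/7)) + 10257) = -((49379 + (-2/(71*(-260 - 268)) - (-260 - 268)/7)) + 10257) = -((49379 + (-2/71/(-528) - 1/7*(-528))) + 10257) = -((49379 + (-2/71*(-1/528) + 528/7)) + 10257) = -((49379 + (1/18744 + 528/7)) + 10257) = -((49379 + 9896839/131208) + 10257) = -(6488816671/131208 + 10257) = -1*7834617127/131208 = -7834617127/131208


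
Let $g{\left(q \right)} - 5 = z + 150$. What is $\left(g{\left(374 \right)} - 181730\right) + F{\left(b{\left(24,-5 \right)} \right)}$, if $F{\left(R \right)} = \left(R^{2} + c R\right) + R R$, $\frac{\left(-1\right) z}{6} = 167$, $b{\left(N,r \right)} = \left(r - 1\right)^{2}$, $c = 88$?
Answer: $-176817$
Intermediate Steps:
$b{\left(N,r \right)} = \left(-1 + r\right)^{2}$
$z = -1002$ ($z = \left(-6\right) 167 = -1002$)
$g{\left(q \right)} = -847$ ($g{\left(q \right)} = 5 + \left(-1002 + 150\right) = 5 - 852 = -847$)
$F{\left(R \right)} = 2 R^{2} + 88 R$ ($F{\left(R \right)} = \left(R^{2} + 88 R\right) + R R = \left(R^{2} + 88 R\right) + R^{2} = 2 R^{2} + 88 R$)
$\left(g{\left(374 \right)} - 181730\right) + F{\left(b{\left(24,-5 \right)} \right)} = \left(-847 - 181730\right) + 2 \left(-1 - 5\right)^{2} \left(44 + \left(-1 - 5\right)^{2}\right) = -182577 + 2 \left(-6\right)^{2} \left(44 + \left(-6\right)^{2}\right) = -182577 + 2 \cdot 36 \left(44 + 36\right) = -182577 + 2 \cdot 36 \cdot 80 = -182577 + 5760 = -176817$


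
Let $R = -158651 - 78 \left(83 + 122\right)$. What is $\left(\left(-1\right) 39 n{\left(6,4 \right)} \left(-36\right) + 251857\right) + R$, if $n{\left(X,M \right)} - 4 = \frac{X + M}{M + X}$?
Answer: $84236$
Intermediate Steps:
$n{\left(X,M \right)} = 5$ ($n{\left(X,M \right)} = 4 + \frac{X + M}{M + X} = 4 + \frac{M + X}{M + X} = 4 + 1 = 5$)
$R = -174641$ ($R = -158651 - 15990 = -174641$)
$\left(\left(-1\right) 39 n{\left(6,4 \right)} \left(-36\right) + 251857\right) + R = \left(\left(-1\right) 39 \cdot 5 \left(-36\right) + 251857\right) - 174641 = \left(\left(-39\right) 5 \left(-36\right) + 251857\right) - 174641 = \left(\left(-195\right) \left(-36\right) + 251857\right) - 174641 = \left(7020 + 251857\right) - 174641 = 258877 - 174641 = 84236$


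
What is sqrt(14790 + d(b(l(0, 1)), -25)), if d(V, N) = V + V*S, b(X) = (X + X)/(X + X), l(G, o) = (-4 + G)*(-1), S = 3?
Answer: sqrt(14794) ≈ 121.63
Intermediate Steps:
l(G, o) = 4 - G
b(X) = 1 (b(X) = (2*X)/((2*X)) = (2*X)*(1/(2*X)) = 1)
d(V, N) = 4*V (d(V, N) = V + V*3 = V + 3*V = 4*V)
sqrt(14790 + d(b(l(0, 1)), -25)) = sqrt(14790 + 4*1) = sqrt(14790 + 4) = sqrt(14794)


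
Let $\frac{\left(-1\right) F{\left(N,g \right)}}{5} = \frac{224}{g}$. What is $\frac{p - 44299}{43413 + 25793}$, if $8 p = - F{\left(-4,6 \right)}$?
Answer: $- \frac{132827}{207618} \approx -0.63977$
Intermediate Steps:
$F{\left(N,g \right)} = - \frac{1120}{g}$ ($F{\left(N,g \right)} = - 5 \frac{224}{g} = - \frac{1120}{g}$)
$p = \frac{70}{3}$ ($p = \frac{\left(-1\right) \left(- \frac{1120}{6}\right)}{8} = \frac{\left(-1\right) \left(\left(-1120\right) \frac{1}{6}\right)}{8} = \frac{\left(-1\right) \left(- \frac{560}{3}\right)}{8} = \frac{1}{8} \cdot \frac{560}{3} = \frac{70}{3} \approx 23.333$)
$\frac{p - 44299}{43413 + 25793} = \frac{\frac{70}{3} - 44299}{43413 + 25793} = - \frac{132827}{3 \cdot 69206} = \left(- \frac{132827}{3}\right) \frac{1}{69206} = - \frac{132827}{207618}$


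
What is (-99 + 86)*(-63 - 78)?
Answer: 1833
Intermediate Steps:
(-99 + 86)*(-63 - 78) = -13*(-141) = 1833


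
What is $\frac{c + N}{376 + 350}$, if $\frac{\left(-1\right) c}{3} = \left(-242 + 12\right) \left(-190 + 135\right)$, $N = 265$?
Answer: $- \frac{37685}{726} \approx -51.908$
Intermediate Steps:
$c = -37950$ ($c = - 3 \left(-242 + 12\right) \left(-190 + 135\right) = - 3 \left(\left(-230\right) \left(-55\right)\right) = \left(-3\right) 12650 = -37950$)
$\frac{c + N}{376 + 350} = \frac{-37950 + 265}{376 + 350} = - \frac{37685}{726}$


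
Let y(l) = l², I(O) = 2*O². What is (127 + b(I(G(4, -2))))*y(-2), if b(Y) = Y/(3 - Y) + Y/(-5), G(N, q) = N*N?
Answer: 240188/2545 ≈ 94.376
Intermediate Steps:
G(N, q) = N²
b(Y) = -Y/5 + Y/(3 - Y) (b(Y) = Y/(3 - Y) + Y*(-⅕) = Y/(3 - Y) - Y/5 = -Y/5 + Y/(3 - Y))
(127 + b(I(G(4, -2))))*y(-2) = (127 - 2*(4²)²*(2 + 2*(4²)²)/(-15 + 5*(2*(4²)²)))*(-2)² = (127 - 2*16²*(2 + 2*16²)/(-15 + 5*(2*16²)))*4 = (127 - 2*256*(2 + 2*256)/(-15 + 5*(2*256)))*4 = (127 - 1*512*(2 + 512)/(-15 + 5*512))*4 = (127 - 1*512*514/(-15 + 2560))*4 = (127 - 1*512*514/2545)*4 = (127 - 1*512*1/2545*514)*4 = (127 - 263168/2545)*4 = (60047/2545)*4 = 240188/2545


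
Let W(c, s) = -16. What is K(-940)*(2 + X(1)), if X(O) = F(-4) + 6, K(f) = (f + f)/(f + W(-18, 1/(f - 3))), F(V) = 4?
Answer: 5640/239 ≈ 23.598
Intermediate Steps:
K(f) = 2*f/(-16 + f) (K(f) = (f + f)/(f - 16) = (2*f)/(-16 + f) = 2*f/(-16 + f))
X(O) = 10 (X(O) = 4 + 6 = 10)
K(-940)*(2 + X(1)) = (2*(-940)/(-16 - 940))*(2 + 10) = (2*(-940)/(-956))*12 = (2*(-940)*(-1/956))*12 = (470/239)*12 = 5640/239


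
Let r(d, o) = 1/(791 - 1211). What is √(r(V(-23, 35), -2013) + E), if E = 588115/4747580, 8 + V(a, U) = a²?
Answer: √75478734781905/24924795 ≈ 0.34856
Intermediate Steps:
V(a, U) = -8 + a²
r(d, o) = -1/420 (r(d, o) = 1/(-420) = -1/420)
E = 117623/949516 (E = 588115*(1/4747580) = 117623/949516 ≈ 0.12388)
√(r(V(-23, 35), -2013) + E) = √(-1/420 + 117623/949516) = √(3028259/24924795) = √75478734781905/24924795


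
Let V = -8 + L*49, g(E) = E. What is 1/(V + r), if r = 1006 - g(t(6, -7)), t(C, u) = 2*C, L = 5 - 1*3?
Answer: 1/1084 ≈ 0.00092251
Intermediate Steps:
L = 2 (L = 5 - 3 = 2)
r = 994 (r = 1006 - 2*6 = 1006 - 1*12 = 1006 - 12 = 994)
V = 90 (V = -8 + 2*49 = -8 + 98 = 90)
1/(V + r) = 1/(90 + 994) = 1/1084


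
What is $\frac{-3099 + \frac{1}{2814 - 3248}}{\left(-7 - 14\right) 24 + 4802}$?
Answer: $- \frac{4381}{6076} \approx -0.72103$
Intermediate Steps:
$\frac{-3099 + \frac{1}{2814 - 3248}}{\left(-7 - 14\right) 24 + 4802} = \frac{-3099 + \frac{1}{-434}}{\left(-21\right) 24 + 4802} = \frac{-3099 - \frac{1}{434}}{-504 + 4802} = - \frac{1344967}{434 \cdot 4298} = \left(- \frac{1344967}{434}\right) \frac{1}{4298} = - \frac{4381}{6076}$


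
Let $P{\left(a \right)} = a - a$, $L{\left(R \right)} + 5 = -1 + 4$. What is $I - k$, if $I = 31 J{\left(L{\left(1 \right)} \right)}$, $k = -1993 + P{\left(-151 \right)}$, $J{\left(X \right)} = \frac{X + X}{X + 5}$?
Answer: $\frac{5855}{3} \approx 1951.7$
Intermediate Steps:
$L{\left(R \right)} = -2$ ($L{\left(R \right)} = -5 + \left(-1 + 4\right) = -5 + 3 = -2$)
$J{\left(X \right)} = \frac{2 X}{5 + X}$
$P{\left(a \right)} = 0$
$k = -1993$ ($k = -1993 + 0 = -1993$)
$I = - \frac{124}{3}$ ($I = 31 \cdot 2 \left(-2\right) \frac{1}{5 - 2} = 31 \cdot 2 \left(-2\right) \frac{1}{3} = 31 \left(- \frac{4}{3}\right) = - \frac{124}{3} \approx -41.333$)
$I - k = - \frac{124}{3} - -1993 = - \frac{124}{3} + 1993 = \frac{5855}{3}$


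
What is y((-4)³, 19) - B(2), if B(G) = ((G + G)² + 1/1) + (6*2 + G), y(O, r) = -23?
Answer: -54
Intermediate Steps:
B(G) = 13 + G + 4*G² (B(G) = ((2*G)² + 1) + (12 + G) = (4*G² + 1) + (12 + G) = (1 + 4*G²) + (12 + G) = 13 + G + 4*G²)
y((-4)³, 19) - B(2) = -23 - (13 + 2 + 4*2²) = -23 - (13 + 2 + 4*4) = -23 - (13 + 2 + 16) = -23 - 1*31 = -23 - 31 = -54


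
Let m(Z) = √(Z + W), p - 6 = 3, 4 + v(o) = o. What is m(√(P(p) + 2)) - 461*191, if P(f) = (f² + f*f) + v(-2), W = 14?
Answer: -88051 + √(14 + √158) ≈ -88046.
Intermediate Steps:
v(o) = -4 + o
p = 9 (p = 6 + 3 = 9)
P(f) = -6 + 2*f² (P(f) = (f² + f*f) + (-4 - 2) = (f² + f²) - 6 = 2*f² - 6 = -6 + 2*f²)
m(Z) = √(14 + Z) (m(Z) = √(Z + 14) = √(14 + Z))
m(√(P(p) + 2)) - 461*191 = √(14 + √((-6 + 2*9²) + 2)) - 461*191 = √(14 + √((-6 + 2*81) + 2)) - 88051 = √(14 + √((-6 + 162) + 2)) - 88051 = √(14 + √(156 + 2)) - 88051 = √(14 + √158) - 88051 = -88051 + √(14 + √158)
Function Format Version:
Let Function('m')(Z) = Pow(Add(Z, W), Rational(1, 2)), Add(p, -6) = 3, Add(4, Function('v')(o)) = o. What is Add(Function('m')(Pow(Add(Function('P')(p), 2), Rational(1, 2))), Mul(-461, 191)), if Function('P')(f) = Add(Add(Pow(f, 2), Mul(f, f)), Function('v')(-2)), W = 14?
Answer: Add(-88051, Pow(Add(14, Pow(158, Rational(1, 2))), Rational(1, 2))) ≈ -88046.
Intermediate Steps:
Function('v')(o) = Add(-4, o)
p = 9 (p = Add(6, 3) = 9)
Function('P')(f) = Add(-6, Mul(2, Pow(f, 2))) (Function('P')(f) = Add(Add(Pow(f, 2), Mul(f, f)), Add(-4, -2)) = Add(Add(Pow(f, 2), Pow(f, 2)), -6) = Add(Mul(2, Pow(f, 2)), -6) = Add(-6, Mul(2, Pow(f, 2))))
Function('m')(Z) = Pow(Add(14, Z), Rational(1, 2)) (Function('m')(Z) = Pow(Add(Z, 14), Rational(1, 2)) = Pow(Add(14, Z), Rational(1, 2)))
Add(Function('m')(Pow(Add(Function('P')(p), 2), Rational(1, 2))), Mul(-461, 191)) = Add(Pow(Add(14, Pow(Add(Add(-6, Mul(2, Pow(9, 2))), 2), Rational(1, 2))), Rational(1, 2)), Mul(-461, 191)) = Add(Pow(Add(14, Pow(Add(Add(-6, Mul(2, 81)), 2), Rational(1, 2))), Rational(1, 2)), -88051) = Add(Pow(Add(14, Pow(Add(Add(-6, 162), 2), Rational(1, 2))), Rational(1, 2)), -88051) = Add(Pow(Add(14, Pow(Add(156, 2), Rational(1, 2))), Rational(1, 2)), -88051) = Add(Pow(Add(14, Pow(158, Rational(1, 2))), Rational(1, 2)), -88051) = Add(-88051, Pow(Add(14, Pow(158, Rational(1, 2))), Rational(1, 2)))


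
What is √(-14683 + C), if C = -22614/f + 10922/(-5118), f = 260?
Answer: I*√1634819606358510/332670 ≈ 121.54*I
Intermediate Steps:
C = -29644543/332670 (C = -22614/260 + 10922/(-5118) = -22614*1/260 + 10922*(-1/5118) = -11307/130 - 5461/2559 = -29644543/332670 ≈ -89.111)
√(-14683 + C) = √(-14683 - 29644543/332670) = √(-4914238153/332670) = I*√1634819606358510/332670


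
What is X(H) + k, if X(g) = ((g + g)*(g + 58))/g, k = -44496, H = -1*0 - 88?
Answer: -44556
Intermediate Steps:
H = -88 (H = 0 - 88 = -88)
X(g) = 116 + 2*g (X(g) = ((2*g)*(58 + g))/g = (2*g*(58 + g))/g = 116 + 2*g)
X(H) + k = (116 + 2*(-88)) - 44496 = (116 - 176) - 44496 = -60 - 44496 = -44556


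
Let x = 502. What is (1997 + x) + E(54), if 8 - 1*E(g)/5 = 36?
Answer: 2359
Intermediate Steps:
E(g) = -140 (E(g) = 40 - 5*36 = 40 - 180 = -140)
(1997 + x) + E(54) = (1997 + 502) - 140 = 2499 - 140 = 2359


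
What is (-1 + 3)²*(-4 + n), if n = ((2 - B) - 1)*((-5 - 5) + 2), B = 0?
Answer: -48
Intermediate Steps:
n = -8 (n = ((2 - 1*0) - 1)*((-5 - 5) + 2) = ((2 + 0) - 1)*(-10 + 2) = (2 - 1)*(-8) = 1*(-8) = -8)
(-1 + 3)²*(-4 + n) = (-1 + 3)²*(-4 - 8) = 2²*(-12) = 4*(-12) = -48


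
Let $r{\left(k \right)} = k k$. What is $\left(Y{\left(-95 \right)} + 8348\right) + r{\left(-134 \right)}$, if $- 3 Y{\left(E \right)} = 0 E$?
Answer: $26304$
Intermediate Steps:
$Y{\left(E \right)} = 0$ ($Y{\left(E \right)} = - \frac{0 E}{3} = \left(- \frac{1}{3}\right) 0 = 0$)
$r{\left(k \right)} = k^{2}$
$\left(Y{\left(-95 \right)} + 8348\right) + r{\left(-134 \right)} = \left(0 + 8348\right) + \left(-134\right)^{2} = 8348 + 17956 = 26304$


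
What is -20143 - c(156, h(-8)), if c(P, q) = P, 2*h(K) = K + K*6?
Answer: -20299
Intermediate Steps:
h(K) = 7*K/2 (h(K) = (K + K*6)/2 = (K + 6*K)/2 = (7*K)/2 = 7*K/2)
-20143 - c(156, h(-8)) = -20143 - 1*156 = -20143 - 156 = -20299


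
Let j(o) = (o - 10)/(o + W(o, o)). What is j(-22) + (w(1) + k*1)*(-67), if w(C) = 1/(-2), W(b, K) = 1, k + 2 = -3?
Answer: 15541/42 ≈ 370.02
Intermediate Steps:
k = -5 (k = -2 - 3 = -5)
j(o) = (-10 + o)/(1 + o) (j(o) = (o - 10)/(o + 1) = (-10 + o)/(1 + o))
w(C) = -½
j(-22) + (w(1) + k*1)*(-67) = (-10 - 22)/(1 - 22) + (-½ - 5*1)*(-67) = -32/(-21) + (-½ - 5)*(-67) = -1/21*(-32) - 11/2*(-67) = 32/21 + 737/2 = 15541/42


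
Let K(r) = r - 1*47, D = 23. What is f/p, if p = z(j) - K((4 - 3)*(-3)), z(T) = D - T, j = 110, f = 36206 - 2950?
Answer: -33256/37 ≈ -898.81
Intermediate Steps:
f = 33256
K(r) = -47 + r (K(r) = r - 47 = -47 + r)
z(T) = 23 - T
p = -37 (p = (23 - 1*110) - (-47 + (4 - 3)*(-3)) = (23 - 110) - (-47 + 1*(-3)) = -87 - (-47 - 3) = -87 - 1*(-50) = -87 + 50 = -37)
f/p = 33256/(-37) = 33256*(-1/37) = -33256/37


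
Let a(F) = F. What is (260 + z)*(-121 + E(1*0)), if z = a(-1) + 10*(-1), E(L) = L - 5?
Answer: -31374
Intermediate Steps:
E(L) = -5 + L
z = -11 (z = -1 + 10*(-1) = -1 - 10 = -11)
(260 + z)*(-121 + E(1*0)) = (260 - 11)*(-121 + (-5 + 1*0)) = 249*(-121 + (-5 + 0)) = 249*(-121 - 5) = 249*(-126) = -31374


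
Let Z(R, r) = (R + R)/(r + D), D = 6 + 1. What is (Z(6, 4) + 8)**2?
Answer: 10000/121 ≈ 82.645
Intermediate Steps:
D = 7
Z(R, r) = 2*R/(7 + r) (Z(R, r) = (R + R)/(r + 7) = (2*R)/(7 + r) = 2*R/(7 + r))
(Z(6, 4) + 8)**2 = (2*6/(7 + 4) + 8)**2 = (2*6/11 + 8)**2 = (2*6*(1/11) + 8)**2 = (12/11 + 8)**2 = (100/11)**2 = 10000/121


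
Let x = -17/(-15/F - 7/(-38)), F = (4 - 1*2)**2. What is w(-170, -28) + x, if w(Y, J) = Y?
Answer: -44778/271 ≈ -165.23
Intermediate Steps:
F = 4 (F = (4 - 2)**2 = 2**2 = 4)
x = 1292/271 (x = -17/(-15/4 - 7/(-38)) = -17/(-15*1/4 - 7*(-1/38)) = -17/(-15/4 + 7/38) = -17/(-271/76) = -76/271*(-17) = 1292/271 ≈ 4.7675)
w(-170, -28) + x = -170 + 1292/271 = -44778/271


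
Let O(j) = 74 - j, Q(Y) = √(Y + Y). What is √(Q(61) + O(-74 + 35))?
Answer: √(113 + √122) ≈ 11.138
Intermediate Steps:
Q(Y) = √2*√Y (Q(Y) = √(2*Y) = √2*√Y)
√(Q(61) + O(-74 + 35)) = √(√2*√61 + (74 - (-74 + 35))) = √(√122 + (74 - 1*(-39))) = √(√122 + (74 + 39)) = √(√122 + 113) = √(113 + √122)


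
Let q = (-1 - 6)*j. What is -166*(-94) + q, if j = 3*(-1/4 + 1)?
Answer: 62353/4 ≈ 15588.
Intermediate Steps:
j = 9/4 (j = 3*(-1*¼ + 1) = 3*(-¼ + 1) = 3*(¾) = 9/4 ≈ 2.2500)
q = -63/4 (q = (-1 - 6)*(9/4) = -7*9/4 = -63/4 ≈ -15.750)
-166*(-94) + q = -166*(-94) - 63/4 = 15604 - 63/4 = 62353/4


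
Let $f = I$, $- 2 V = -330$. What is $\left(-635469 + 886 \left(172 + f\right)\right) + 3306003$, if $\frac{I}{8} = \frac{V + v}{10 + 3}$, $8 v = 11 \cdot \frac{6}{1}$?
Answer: $\frac{37926034}{13} \approx 2.9174 \cdot 10^{6}$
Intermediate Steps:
$V = 165$ ($V = \left(- \frac{1}{2}\right) \left(-330\right) = 165$)
$v = \frac{33}{4}$ ($v = \frac{11 \cdot \frac{6}{1}}{8} = \frac{11 \cdot 6 \cdot 1}{8} = \frac{11 \cdot 6}{8} = \frac{1}{8} \cdot 66 = \frac{33}{4} \approx 8.25$)
$I = \frac{1386}{13}$ ($I = 8 \frac{165 + \frac{33}{4}}{10 + 3} = 8 \frac{693}{4 \cdot 13} = 8 \cdot \frac{693}{4} \cdot \frac{1}{13} = 8 \cdot \frac{693}{52} = \frac{1386}{13} \approx 106.62$)
$f = \frac{1386}{13} \approx 106.62$
$\left(-635469 + 886 \left(172 + f\right)\right) + 3306003 = \left(-635469 + 886 \left(172 + \frac{1386}{13}\right)\right) + 3306003 = \left(-635469 + 886 \cdot \frac{3622}{13}\right) + 3306003 = \left(-635469 + \frac{3209092}{13}\right) + 3306003 = - \frac{5052005}{13} + 3306003 = \frac{37926034}{13}$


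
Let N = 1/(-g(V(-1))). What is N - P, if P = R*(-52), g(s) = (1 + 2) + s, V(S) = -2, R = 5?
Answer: 259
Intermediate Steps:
g(s) = 3 + s
N = -1 (N = 1/(-(3 - 2)) = 1/(-1*1) = 1/(-1) = -1)
P = -260 (P = 5*(-52) = -260)
N - P = -1 - 1*(-260) = -1 + 260 = 259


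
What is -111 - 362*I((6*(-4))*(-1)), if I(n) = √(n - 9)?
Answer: -111 - 362*√15 ≈ -1513.0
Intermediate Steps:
I(n) = √(-9 + n)
-111 - 362*I((6*(-4))*(-1)) = -111 - 362*√(-9 + (6*(-4))*(-1)) = -111 - 362*√(-9 - 24*(-1)) = -111 - 362*√(-9 + 24) = -111 - 362*√15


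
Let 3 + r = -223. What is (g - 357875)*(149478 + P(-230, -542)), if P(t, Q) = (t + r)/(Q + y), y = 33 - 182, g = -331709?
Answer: -71226961722336/691 ≈ -1.0308e+11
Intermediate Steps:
r = -226 (r = -3 - 223 = -226)
y = -149
P(t, Q) = (-226 + t)/(-149 + Q) (P(t, Q) = (t - 226)/(Q - 149) = (-226 + t)/(-149 + Q))
(g - 357875)*(149478 + P(-230, -542)) = (-331709 - 357875)*(149478 + (-226 - 230)/(-149 - 542)) = -689584*(149478 - 456/(-691)) = -689584*(149478 - 1/691*(-456)) = -689584*(149478 + 456/691) = -689584*103289754/691 = -71226961722336/691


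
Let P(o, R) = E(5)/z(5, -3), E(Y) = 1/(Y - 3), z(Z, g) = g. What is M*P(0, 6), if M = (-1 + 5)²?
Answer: -8/3 ≈ -2.6667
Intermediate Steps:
E(Y) = 1/(-3 + Y)
P(o, R) = -⅙ (P(o, R) = 1/((-3 + 5)*(-3)) = -⅓/2 = (½)*(-⅓) = -⅙)
M = 16 (M = 4² = 16)
M*P(0, 6) = 16*(-⅙) = -8/3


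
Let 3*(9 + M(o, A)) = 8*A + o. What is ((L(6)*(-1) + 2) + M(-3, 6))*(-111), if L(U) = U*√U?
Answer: -888 + 666*√6 ≈ 743.36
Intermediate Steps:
L(U) = U^(3/2)
M(o, A) = -9 + o/3 + 8*A/3 (M(o, A) = -9 + (8*A + o)/3 = -9 + (o + 8*A)/3 = -9 + (o/3 + 8*A/3) = -9 + o/3 + 8*A/3)
((L(6)*(-1) + 2) + M(-3, 6))*(-111) = ((6^(3/2)*(-1) + 2) + (-9 + (⅓)*(-3) + (8/3)*6))*(-111) = (((6*√6)*(-1) + 2) + (-9 - 1 + 16))*(-111) = ((-6*√6 + 2) + 6)*(-111) = ((2 - 6*√6) + 6)*(-111) = (8 - 6*√6)*(-111) = -888 + 666*√6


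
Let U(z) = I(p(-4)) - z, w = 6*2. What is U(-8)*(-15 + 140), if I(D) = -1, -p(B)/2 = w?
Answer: 875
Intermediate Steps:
w = 12
p(B) = -24 (p(B) = -2*12 = -24)
U(z) = -1 - z
U(-8)*(-15 + 140) = (-1 - 1*(-8))*(-15 + 140) = (-1 + 8)*125 = 7*125 = 875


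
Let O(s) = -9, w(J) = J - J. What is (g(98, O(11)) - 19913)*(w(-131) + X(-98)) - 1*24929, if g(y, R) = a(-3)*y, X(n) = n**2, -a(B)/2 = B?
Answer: -185622229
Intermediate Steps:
a(B) = -2*B
w(J) = 0
g(y, R) = 6*y (g(y, R) = (-2*(-3))*y = 6*y)
(g(98, O(11)) - 19913)*(w(-131) + X(-98)) - 1*24929 = (6*98 - 19913)*(0 + (-98)**2) - 1*24929 = (588 - 19913)*(0 + 9604) - 24929 = -19325*9604 - 24929 = -185597300 - 24929 = -185622229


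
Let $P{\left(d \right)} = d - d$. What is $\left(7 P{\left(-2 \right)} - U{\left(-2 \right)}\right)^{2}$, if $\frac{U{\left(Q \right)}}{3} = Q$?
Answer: $36$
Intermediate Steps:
$U{\left(Q \right)} = 3 Q$
$P{\left(d \right)} = 0$
$\left(7 P{\left(-2 \right)} - U{\left(-2 \right)}\right)^{2} = \left(7 \cdot 0 - 3 \left(-2\right)\right)^{2} = \left(0 - -6\right)^{2} = \left(0 + 6\right)^{2} = 6^{2} = 36$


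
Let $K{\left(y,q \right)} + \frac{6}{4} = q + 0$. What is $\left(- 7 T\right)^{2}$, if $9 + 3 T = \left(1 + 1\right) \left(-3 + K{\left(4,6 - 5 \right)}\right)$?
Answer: $\frac{12544}{9} \approx 1393.8$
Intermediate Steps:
$K{\left(y,q \right)} = - \frac{3}{2} + q$ ($K{\left(y,q \right)} = - \frac{3}{2} + \left(q + 0\right) = - \frac{3}{2} + q$)
$T = - \frac{16}{3}$ ($T = -3 + \frac{\left(1 + 1\right) \left(-3 + \left(- \frac{3}{2} + \left(6 - 5\right)\right)\right)}{3} = -3 + \frac{2 \left(-3 + \left(- \frac{3}{2} + \left(6 - 5\right)\right)\right)}{3} = -3 + \frac{2 \left(-3 + \left(- \frac{3}{2} + 1\right)\right)}{3} = -3 + \frac{2 \left(-3 - \frac{1}{2}\right)}{3} = -3 + \frac{2 \left(- \frac{7}{2}\right)}{3} = -3 + \frac{1}{3} \left(-7\right) = -3 - \frac{7}{3} = - \frac{16}{3} \approx -5.3333$)
$\left(- 7 T\right)^{2} = \left(\left(-7\right) \left(- \frac{16}{3}\right)\right)^{2} = \left(\frac{112}{3}\right)^{2} = \frac{12544}{9}$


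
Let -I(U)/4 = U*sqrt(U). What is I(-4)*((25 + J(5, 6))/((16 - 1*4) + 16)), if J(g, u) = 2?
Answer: 216*I/7 ≈ 30.857*I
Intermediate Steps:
I(U) = -4*U**(3/2) (I(U) = -4*U*sqrt(U) = -4*U**(3/2))
I(-4)*((25 + J(5, 6))/((16 - 1*4) + 16)) = (-(-32)*I)*((25 + 2)/((16 - 1*4) + 16)) = (-(-32)*I)*(27/((16 - 4) + 16)) = (32*I)*(27/(12 + 16)) = (32*I)*(27/28) = 216*I/7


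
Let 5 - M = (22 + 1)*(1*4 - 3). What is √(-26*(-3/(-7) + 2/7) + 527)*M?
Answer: -18*√24913/7 ≈ -405.87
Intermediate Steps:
M = -18 (M = 5 - (22 + 1)*(1*4 - 3) = 5 - 23*(4 - 3) = 5 - 23 = -18)
√(-26*(-3/(-7) + 2/7) + 527)*M = √(-26*(-3/(-7) + 2/7) + 527)*(-18) = √(-26*(-3*(-⅐) + 2*(⅐)) + 527)*(-18) = √(-26*(3/7 + 2/7) + 527)*(-18) = √(-26*5/7 + 527)*(-18) = √(-130/7 + 527)*(-18) = √(3559/7)*(-18) = (√24913/7)*(-18) = -18*√24913/7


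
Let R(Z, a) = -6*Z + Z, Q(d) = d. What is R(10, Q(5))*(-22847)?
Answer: 1142350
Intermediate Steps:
R(Z, a) = -5*Z
R(10, Q(5))*(-22847) = -5*10*(-22847) = -50*(-22847) = 1142350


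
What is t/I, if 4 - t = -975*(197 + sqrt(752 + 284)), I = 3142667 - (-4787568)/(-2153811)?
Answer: 137900621023/2256235322123 + 1399977150*sqrt(259)/2256235322123 ≈ 0.071106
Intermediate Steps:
I = 2256235322123/717937 (I = 3142667 - (-4787568)*(-1)/2153811 = 3142667 - 1*1595856/717937 = 3142667 - 1595856/717937 = 2256235322123/717937 ≈ 3.1427e+6)
t = 192079 + 1950*sqrt(259) (t = 4 - (-975)*(197 + sqrt(752 + 284)) = 4 - (-975)*(197 + sqrt(1036)) = 4 - (-975)*(197 + 2*sqrt(259)) = 4 - (-192075 - 1950*sqrt(259)) = 4 + (192075 + 1950*sqrt(259)) = 192079 + 1950*sqrt(259) ≈ 2.2346e+5)
t/I = (192079 + 1950*sqrt(259))/(2256235322123/717937) = (192079 + 1950*sqrt(259))*(717937/2256235322123) = 137900621023/2256235322123 + 1399977150*sqrt(259)/2256235322123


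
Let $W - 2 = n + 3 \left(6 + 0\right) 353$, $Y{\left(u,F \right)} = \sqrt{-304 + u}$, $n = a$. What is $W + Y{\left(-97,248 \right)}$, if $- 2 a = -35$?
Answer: $\frac{12747}{2} + i \sqrt{401} \approx 6373.5 + 20.025 i$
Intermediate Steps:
$a = \frac{35}{2}$ ($a = \left(- \frac{1}{2}\right) \left(-35\right) = \frac{35}{2} \approx 17.5$)
$n = \frac{35}{2} \approx 17.5$
$W = \frac{12747}{2}$ ($W = 2 + \left(\frac{35}{2} + 3 \left(6 + 0\right) 353\right) = 2 + \left(\frac{35}{2} + 3 \cdot 6 \cdot 353\right) = 2 + \left(\frac{35}{2} + 18 \cdot 353\right) = 2 + \left(\frac{35}{2} + 6354\right) = 2 + \frac{12743}{2} = \frac{12747}{2} \approx 6373.5$)
$W + Y{\left(-97,248 \right)} = \frac{12747}{2} + \sqrt{-304 - 97} = \frac{12747}{2} + \sqrt{-401} = \frac{12747}{2} + i \sqrt{401}$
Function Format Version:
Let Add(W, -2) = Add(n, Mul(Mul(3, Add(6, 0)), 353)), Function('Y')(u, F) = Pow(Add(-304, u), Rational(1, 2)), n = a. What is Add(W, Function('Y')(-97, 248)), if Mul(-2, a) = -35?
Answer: Add(Rational(12747, 2), Mul(I, Pow(401, Rational(1, 2)))) ≈ Add(6373.5, Mul(20.025, I))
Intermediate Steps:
a = Rational(35, 2) (a = Mul(Rational(-1, 2), -35) = Rational(35, 2) ≈ 17.500)
n = Rational(35, 2) ≈ 17.500
W = Rational(12747, 2) (W = Add(2, Add(Rational(35, 2), Mul(Mul(3, Add(6, 0)), 353))) = Add(2, Add(Rational(35, 2), Mul(Mul(3, 6), 353))) = Add(2, Add(Rational(35, 2), Mul(18, 353))) = Add(2, Add(Rational(35, 2), 6354)) = Add(2, Rational(12743, 2)) = Rational(12747, 2) ≈ 6373.5)
Add(W, Function('Y')(-97, 248)) = Add(Rational(12747, 2), Pow(Add(-304, -97), Rational(1, 2))) = Add(Rational(12747, 2), Pow(-401, Rational(1, 2))) = Add(Rational(12747, 2), Mul(I, Pow(401, Rational(1, 2))))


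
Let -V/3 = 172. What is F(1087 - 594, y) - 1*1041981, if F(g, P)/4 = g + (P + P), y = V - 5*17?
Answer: -1044817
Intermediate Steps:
V = -516 (V = -3*172 = -516)
y = -601 (y = -516 - 5*17 = -516 - 1*85 = -516 - 85 = -601)
F(g, P) = 4*g + 8*P (F(g, P) = 4*(g + (P + P)) = 4*(g + 2*P) = 4*g + 8*P)
F(1087 - 594, y) - 1*1041981 = (4*(1087 - 594) + 8*(-601)) - 1*1041981 = (4*493 - 4808) - 1041981 = (1972 - 4808) - 1041981 = -2836 - 1041981 = -1044817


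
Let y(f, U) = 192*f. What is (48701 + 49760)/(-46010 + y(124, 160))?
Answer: -98461/22202 ≈ -4.4348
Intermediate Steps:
(48701 + 49760)/(-46010 + y(124, 160)) = (48701 + 49760)/(-46010 + 192*124) = 98461/(-46010 + 23808) = 98461/(-22202) = 98461*(-1/22202) = -98461/22202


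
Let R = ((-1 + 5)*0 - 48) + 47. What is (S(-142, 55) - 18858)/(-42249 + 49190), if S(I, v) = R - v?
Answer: -18914/6941 ≈ -2.7250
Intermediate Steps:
R = -1 (R = (4*0 - 48) + 47 = (0 - 48) + 47 = -48 + 47 = -1)
S(I, v) = -1 - v
(S(-142, 55) - 18858)/(-42249 + 49190) = ((-1 - 1*55) - 18858)/(-42249 + 49190) = ((-1 - 55) - 18858)/6941 = (-56 - 18858)*(1/6941) = -18914*1/6941 = -18914/6941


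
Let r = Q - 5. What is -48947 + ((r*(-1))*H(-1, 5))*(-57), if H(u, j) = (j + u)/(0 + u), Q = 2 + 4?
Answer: -49175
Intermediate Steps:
Q = 6
r = 1 (r = 6 - 5 = 1)
H(u, j) = (j + u)/u
-48947 + ((r*(-1))*H(-1, 5))*(-57) = -48947 + ((1*(-1))*((5 - 1)/(-1)))*(-57) = -48947 - (-1)*4*(-57) = -48947 - 1*(-4)*(-57) = -48947 + 4*(-57) = -48947 - 228 = -49175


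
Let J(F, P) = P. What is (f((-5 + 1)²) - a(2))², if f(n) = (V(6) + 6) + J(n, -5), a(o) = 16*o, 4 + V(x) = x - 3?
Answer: 1024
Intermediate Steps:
V(x) = -7 + x (V(x) = -4 + (x - 3) = -4 + (-3 + x) = -7 + x)
f(n) = 0 (f(n) = ((-7 + 6) + 6) - 5 = (-1 + 6) - 5 = 5 - 5 = 0)
(f((-5 + 1)²) - a(2))² = (0 - 16*2)² = (0 - 1*32)² = (0 - 32)² = (-32)² = 1024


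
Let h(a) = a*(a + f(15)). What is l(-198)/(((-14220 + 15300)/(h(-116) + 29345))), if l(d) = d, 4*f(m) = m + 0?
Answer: -77671/10 ≈ -7767.1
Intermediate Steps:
f(m) = m/4 (f(m) = (m + 0)/4 = m/4)
h(a) = a*(15/4 + a) (h(a) = a*(a + (1/4)*15) = a*(a + 15/4) = a*(15/4 + a))
l(-198)/(((-14220 + 15300)/(h(-116) + 29345))) = -198*((1/4)*(-116)*(15 + 4*(-116)) + 29345)/(-14220 + 15300) = -198/(1080/((1/4)*(-116)*(15 - 464) + 29345)) = -198/(1080/((1/4)*(-116)*(-449) + 29345)) = -198/(1080/(13021 + 29345)) = -198/(1080/42366) = -198/(1080*(1/42366)) = -198/180/7061 = -198*7061/180 = -77671/10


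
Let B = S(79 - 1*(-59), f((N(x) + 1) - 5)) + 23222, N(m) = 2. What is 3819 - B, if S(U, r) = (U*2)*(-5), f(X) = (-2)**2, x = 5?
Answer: -18023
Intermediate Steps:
f(X) = 4
S(U, r) = -10*U (S(U, r) = (2*U)*(-5) = -10*U)
B = 21842 (B = -10*(79 - 1*(-59)) + 23222 = -10*(79 + 59) + 23222 = -10*138 + 23222 = -1380 + 23222 = 21842)
3819 - B = 3819 - 1*21842 = 3819 - 21842 = -18023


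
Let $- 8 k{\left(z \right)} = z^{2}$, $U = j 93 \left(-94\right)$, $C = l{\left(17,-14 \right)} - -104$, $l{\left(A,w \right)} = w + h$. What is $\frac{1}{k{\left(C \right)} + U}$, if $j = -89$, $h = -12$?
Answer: $\frac{2}{1554555} \approx 1.2865 \cdot 10^{-6}$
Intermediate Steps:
$l{\left(A,w \right)} = -12 + w$ ($l{\left(A,w \right)} = w - 12 = -12 + w$)
$C = 78$ ($C = \left(-12 - 14\right) - -104 = -26 + 104 = 78$)
$U = 778038$ ($U = \left(-89\right) 93 \left(-94\right) = \left(-8277\right) \left(-94\right) = 778038$)
$k{\left(z \right)} = - \frac{z^{2}}{8}$
$\frac{1}{k{\left(C \right)} + U} = \frac{1}{- \frac{78^{2}}{8} + 778038} = \frac{1}{\left(- \frac{1}{8}\right) 6084 + 778038} = \frac{1}{- \frac{1521}{2} + 778038} = \frac{1}{\frac{1554555}{2}} = \frac{2}{1554555}$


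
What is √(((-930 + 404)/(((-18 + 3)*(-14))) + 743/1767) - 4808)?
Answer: I*√18397629696390/61845 ≈ 69.355*I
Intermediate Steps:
√(((-930 + 404)/(((-18 + 3)*(-14))) + 743/1767) - 4808) = √((-526/((-15*(-14))) + 743*(1/1767)) - 4808) = √((-526/210 + 743/1767) - 4808) = √((-526*1/210 + 743/1767) - 4808) = √((-263/105 + 743/1767) - 4808) = √(-128902/61845 - 4808) = √(-297479662/61845) = I*√18397629696390/61845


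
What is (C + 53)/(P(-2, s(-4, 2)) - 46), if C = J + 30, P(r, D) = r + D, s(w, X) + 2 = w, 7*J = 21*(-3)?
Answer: -37/27 ≈ -1.3704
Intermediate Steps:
J = -9 (J = (21*(-3))/7 = (⅐)*(-63) = -9)
s(w, X) = -2 + w
P(r, D) = D + r
C = 21 (C = -9 + 30 = 21)
(C + 53)/(P(-2, s(-4, 2)) - 46) = (21 + 53)/(((-2 - 4) - 2) - 46) = 74/((-6 - 2) - 46) = 74/(-8 - 46) = 74/(-54) = -1/54*74 = -37/27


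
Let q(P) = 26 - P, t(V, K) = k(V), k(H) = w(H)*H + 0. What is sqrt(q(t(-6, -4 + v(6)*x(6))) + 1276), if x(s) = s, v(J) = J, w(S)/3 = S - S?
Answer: sqrt(1302) ≈ 36.083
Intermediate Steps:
w(S) = 0 (w(S) = 3*(S - S) = 3*0 = 0)
k(H) = 0 (k(H) = 0*H + 0 = 0 + 0 = 0)
t(V, K) = 0
sqrt(q(t(-6, -4 + v(6)*x(6))) + 1276) = sqrt((26 - 1*0) + 1276) = sqrt((26 + 0) + 1276) = sqrt(26 + 1276) = sqrt(1302)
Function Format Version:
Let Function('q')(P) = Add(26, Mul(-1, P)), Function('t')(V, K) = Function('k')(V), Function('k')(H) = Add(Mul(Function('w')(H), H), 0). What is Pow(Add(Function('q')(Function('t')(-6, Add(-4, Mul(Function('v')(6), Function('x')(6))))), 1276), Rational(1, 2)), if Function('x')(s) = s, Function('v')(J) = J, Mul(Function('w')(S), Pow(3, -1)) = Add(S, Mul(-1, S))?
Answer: Pow(1302, Rational(1, 2)) ≈ 36.083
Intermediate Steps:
Function('w')(S) = 0 (Function('w')(S) = Mul(3, Add(S, Mul(-1, S))) = Mul(3, 0) = 0)
Function('k')(H) = 0 (Function('k')(H) = Add(Mul(0, H), 0) = Add(0, 0) = 0)
Function('t')(V, K) = 0
Pow(Add(Function('q')(Function('t')(-6, Add(-4, Mul(Function('v')(6), Function('x')(6))))), 1276), Rational(1, 2)) = Pow(Add(Add(26, Mul(-1, 0)), 1276), Rational(1, 2)) = Pow(Add(Add(26, 0), 1276), Rational(1, 2)) = Pow(Add(26, 1276), Rational(1, 2)) = Pow(1302, Rational(1, 2))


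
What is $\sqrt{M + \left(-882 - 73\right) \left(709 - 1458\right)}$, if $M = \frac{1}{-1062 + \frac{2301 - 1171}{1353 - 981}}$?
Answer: $\frac{\sqrt{27750584131730393}}{196967} \approx 845.75$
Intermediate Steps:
$M = - \frac{186}{196967}$ ($M = \frac{1}{-1062 + \frac{1130}{372}} = \frac{1}{-1062 + 1130 \cdot \frac{1}{372}} = \frac{1}{-1062 + \frac{565}{186}} = \frac{1}{- \frac{196967}{186}} = - \frac{186}{196967} \approx -0.00094432$)
$\sqrt{M + \left(-882 - 73\right) \left(709 - 1458\right)} = \sqrt{- \frac{186}{196967} + \left(-882 - 73\right) \left(709 - 1458\right)} = \sqrt{- \frac{186}{196967} - -715295} = \sqrt{- \frac{186}{196967} + 715295} = \sqrt{\frac{140889510079}{196967}} = \frac{\sqrt{27750584131730393}}{196967}$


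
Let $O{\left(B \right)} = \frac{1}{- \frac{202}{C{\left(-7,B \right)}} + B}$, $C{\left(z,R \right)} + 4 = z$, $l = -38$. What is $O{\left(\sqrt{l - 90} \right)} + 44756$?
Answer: $\frac{1259703487}{28146} - \frac{242 i \sqrt{2}}{14073} \approx 44756.0 - 0.024319 i$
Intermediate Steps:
$C{\left(z,R \right)} = -4 + z$
$O{\left(B \right)} = \frac{1}{\frac{202}{11} + B}$ ($O{\left(B \right)} = \frac{1}{- \frac{202}{-4 - 7} + B} = \frac{1}{- \frac{202}{-11} + B} = \frac{1}{\left(-202\right) \left(- \frac{1}{11}\right) + B} = \frac{1}{\frac{202}{11} + B}$)
$O{\left(\sqrt{l - 90} \right)} + 44756 = \frac{11}{202 + 11 \sqrt{-38 - 90}} + 44756 = \frac{11}{202 + 11 \sqrt{-128}} + 44756 = \frac{11}{202 + 11 \cdot 8 i \sqrt{2}} + 44756 = \frac{11}{202 + 88 i \sqrt{2}} + 44756 = 44756 + \frac{11}{202 + 88 i \sqrt{2}}$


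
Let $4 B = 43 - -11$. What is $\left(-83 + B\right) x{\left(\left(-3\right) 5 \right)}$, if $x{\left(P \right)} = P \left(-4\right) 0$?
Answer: $0$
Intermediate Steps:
$B = \frac{27}{2}$ ($B = \frac{43 - -11}{4} = \frac{43 + 11}{4} = \frac{1}{4} \cdot 54 = \frac{27}{2} \approx 13.5$)
$x{\left(P \right)} = 0$ ($x{\left(P \right)} = - 4 P 0 = 0$)
$\left(-83 + B\right) x{\left(\left(-3\right) 5 \right)} = \left(-83 + \frac{27}{2}\right) 0 = \left(- \frac{139}{2}\right) 0 = 0$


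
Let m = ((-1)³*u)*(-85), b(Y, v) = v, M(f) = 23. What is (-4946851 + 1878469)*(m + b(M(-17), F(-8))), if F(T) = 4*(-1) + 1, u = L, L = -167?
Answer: 43564887636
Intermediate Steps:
u = -167
F(T) = -3 (F(T) = -4 + 1 = -3)
m = -14195 (m = ((-1)³*(-167))*(-85) = -1*(-167)*(-85) = 167*(-85) = -14195)
(-4946851 + 1878469)*(m + b(M(-17), F(-8))) = (-4946851 + 1878469)*(-14195 - 3) = -3068382*(-14198) = 43564887636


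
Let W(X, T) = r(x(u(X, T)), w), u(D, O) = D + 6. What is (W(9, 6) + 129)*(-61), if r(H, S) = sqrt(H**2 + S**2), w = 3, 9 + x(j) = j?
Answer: -7869 - 183*sqrt(5) ≈ -8278.2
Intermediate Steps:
u(D, O) = 6 + D
x(j) = -9 + j
W(X, T) = sqrt(9 + (-3 + X)**2) (W(X, T) = sqrt((-9 + (6 + X))**2 + 3**2) = sqrt((-3 + X)**2 + 9) = sqrt(9 + (-3 + X)**2))
(W(9, 6) + 129)*(-61) = (sqrt(9 + (-3 + 9)**2) + 129)*(-61) = (sqrt(9 + 6**2) + 129)*(-61) = (sqrt(9 + 36) + 129)*(-61) = (sqrt(45) + 129)*(-61) = (3*sqrt(5) + 129)*(-61) = (129 + 3*sqrt(5))*(-61) = -7869 - 183*sqrt(5)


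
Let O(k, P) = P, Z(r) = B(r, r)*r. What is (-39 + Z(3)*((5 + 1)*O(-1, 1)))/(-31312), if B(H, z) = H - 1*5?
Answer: 75/31312 ≈ 0.0023952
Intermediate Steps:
B(H, z) = -5 + H (B(H, z) = H - 5 = -5 + H)
Z(r) = r*(-5 + r) (Z(r) = (-5 + r)*r = r*(-5 + r))
(-39 + Z(3)*((5 + 1)*O(-1, 1)))/(-31312) = (-39 + (3*(-5 + 3))*((5 + 1)*1))/(-31312) = (-39 + (3*(-2))*(6*1))*(-1/31312) = (-39 - 6*6)*(-1/31312) = (-39 - 36)*(-1/31312) = -75*(-1/31312) = 75/31312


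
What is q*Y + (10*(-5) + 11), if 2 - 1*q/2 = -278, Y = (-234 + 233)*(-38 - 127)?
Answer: 92361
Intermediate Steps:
Y = 165 (Y = -1*(-165) = 165)
q = 560 (q = 4 - 2*(-278) = 4 + 556 = 560)
q*Y + (10*(-5) + 11) = 560*165 + (10*(-5) + 11) = 92400 + (-50 + 11) = 92400 - 39 = 92361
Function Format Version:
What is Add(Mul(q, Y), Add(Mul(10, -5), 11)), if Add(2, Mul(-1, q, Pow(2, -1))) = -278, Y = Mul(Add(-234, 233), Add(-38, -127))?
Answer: 92361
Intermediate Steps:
Y = 165 (Y = Mul(-1, -165) = 165)
q = 560 (q = Add(4, Mul(-2, -278)) = Add(4, 556) = 560)
Add(Mul(q, Y), Add(Mul(10, -5), 11)) = Add(Mul(560, 165), Add(Mul(10, -5), 11)) = Add(92400, Add(-50, 11)) = Add(92400, -39) = 92361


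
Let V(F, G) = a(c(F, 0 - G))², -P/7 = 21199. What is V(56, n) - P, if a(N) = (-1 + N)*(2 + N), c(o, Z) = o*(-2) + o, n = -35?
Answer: 9622477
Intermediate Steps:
P = -148393 (P = -7*21199 = -148393)
c(o, Z) = -o (c(o, Z) = -2*o + o = -o)
V(F, G) = (-2 + F² - F)² (V(F, G) = (-2 - F + (-F)²)² = (-2 - F + F²)² = (-2 + F² - F)²)
V(56, n) - P = (2 + 56 - 1*56²)² - 1*(-148393) = (2 + 56 - 1*3136)² + 148393 = (2 + 56 - 3136)² + 148393 = (-3078)² + 148393 = 9474084 + 148393 = 9622477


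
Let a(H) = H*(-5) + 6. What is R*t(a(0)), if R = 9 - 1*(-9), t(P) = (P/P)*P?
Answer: 108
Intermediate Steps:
a(H) = 6 - 5*H (a(H) = -5*H + 6 = 6 - 5*H)
t(P) = P (t(P) = 1*P = P)
R = 18 (R = 9 + 9 = 18)
R*t(a(0)) = 18*(6 - 5*0) = 18*(6 + 0) = 18*6 = 108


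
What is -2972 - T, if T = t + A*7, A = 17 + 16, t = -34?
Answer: -3169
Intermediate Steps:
A = 33
T = 197 (T = -34 + 33*7 = -34 + 231 = 197)
-2972 - T = -2972 - 1*197 = -2972 - 197 = -3169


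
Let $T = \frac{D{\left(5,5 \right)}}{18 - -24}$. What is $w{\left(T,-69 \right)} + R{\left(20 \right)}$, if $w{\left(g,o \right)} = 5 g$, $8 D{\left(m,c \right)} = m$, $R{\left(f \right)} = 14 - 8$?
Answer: $\frac{2041}{336} \approx 6.0744$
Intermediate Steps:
$R{\left(f \right)} = 6$ ($R{\left(f \right)} = 14 - 8 = 6$)
$D{\left(m,c \right)} = \frac{m}{8}$
$T = \frac{5}{336}$ ($T = \frac{\frac{1}{8} \cdot 5}{18 - -24} = \frac{5}{8 \left(18 + 24\right)} = \frac{5}{8 \cdot 42} = \frac{5}{8} \cdot \frac{1}{42} = \frac{5}{336} \approx 0.014881$)
$w{\left(T,-69 \right)} + R{\left(20 \right)} = 5 \cdot \frac{5}{336} + 6 = \frac{25}{336} + 6 = \frac{2041}{336}$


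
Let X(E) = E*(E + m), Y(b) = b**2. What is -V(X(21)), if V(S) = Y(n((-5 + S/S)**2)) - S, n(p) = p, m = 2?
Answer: 227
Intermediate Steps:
X(E) = E*(2 + E) (X(E) = E*(E + 2) = E*(2 + E))
V(S) = 256 - S (V(S) = ((-5 + S/S)**2)**2 - S = ((-5 + 1)**2)**2 - S = ((-4)**2)**2 - S = 16**2 - S = 256 - S)
-V(X(21)) = -(256 - 21*(2 + 21)) = -(256 - 21*23) = -(256 - 1*483) = -(256 - 483) = -1*(-227) = 227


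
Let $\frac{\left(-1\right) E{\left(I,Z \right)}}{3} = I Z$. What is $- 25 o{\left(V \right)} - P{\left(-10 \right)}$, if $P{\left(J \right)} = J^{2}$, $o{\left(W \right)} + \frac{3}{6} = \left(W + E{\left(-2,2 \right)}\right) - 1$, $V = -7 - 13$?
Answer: $\frac{275}{2} \approx 137.5$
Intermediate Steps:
$E{\left(I,Z \right)} = - 3 I Z$
$V = -20$
$o{\left(W \right)} = \frac{21}{2} + W$ ($o{\left(W \right)} = - \frac{1}{2} + \left(\left(W - \left(-6\right) 2\right) - 1\right) = - \frac{1}{2} + \left(\left(W + 12\right) - 1\right) = - \frac{1}{2} + \left(\left(12 + W\right) - 1\right) = - \frac{1}{2} + \left(11 + W\right) = \frac{21}{2} + W$)
$- 25 o{\left(V \right)} - P{\left(-10 \right)} = - 25 \left(\frac{21}{2} - 20\right) - \left(-10\right)^{2} = \left(-25\right) \left(- \frac{19}{2}\right) - 100 = \frac{475}{2} - 100 = \frac{275}{2}$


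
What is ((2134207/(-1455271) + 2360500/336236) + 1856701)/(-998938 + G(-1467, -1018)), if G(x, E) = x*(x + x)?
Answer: 227128359738193951/404325464458642360 ≈ 0.56175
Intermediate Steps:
G(x, E) = 2*x² (G(x, E) = x*(2*x) = 2*x²)
((2134207/(-1455271) + 2360500/336236) + 1856701)/(-998938 + G(-1467, -1018)) = ((2134207/(-1455271) + 2360500/336236) + 1856701)/(-998938 + 2*(-1467)²) = ((2134207*(-1/1455271) + 2360500*(1/336236)) + 1856701)/(-998938 + 2*2152089) = ((-2134207/1455271 + 590125/84059) + 1856701)/(-998938 + 4304178) = (679392492662/122328624989 + 1856701)/3305240 = (227128359738193951/122328624989)*(1/3305240) = 227128359738193951/404325464458642360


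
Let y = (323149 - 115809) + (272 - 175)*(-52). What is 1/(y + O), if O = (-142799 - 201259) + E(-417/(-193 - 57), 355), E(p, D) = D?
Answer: -1/141407 ≈ -7.0718e-6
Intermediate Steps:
O = -343703 (O = (-142799 - 201259) + 355 = -344058 + 355 = -343703)
y = 202296 (y = 207340 + 97*(-52) = 207340 - 5044 = 202296)
1/(y + O) = 1/(202296 - 343703) = 1/(-141407) = -1/141407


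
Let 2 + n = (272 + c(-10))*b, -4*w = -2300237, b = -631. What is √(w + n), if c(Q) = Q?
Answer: √1638941/2 ≈ 640.11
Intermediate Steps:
w = 2300237/4 (w = -¼*(-2300237) = 2300237/4 ≈ 5.7506e+5)
n = -165324 (n = -2 + (272 - 10)*(-631) = -2 + 262*(-631) = -2 - 165322 = -165324)
√(w + n) = √(2300237/4 - 165324) = √(1638941/4) = √1638941/2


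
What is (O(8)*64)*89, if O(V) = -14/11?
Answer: -79744/11 ≈ -7249.5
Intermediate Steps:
O(V) = -14/11 (O(V) = -14*1/11 = -14/11)
(O(8)*64)*89 = -14/11*64*89 = -896/11*89 = -79744/11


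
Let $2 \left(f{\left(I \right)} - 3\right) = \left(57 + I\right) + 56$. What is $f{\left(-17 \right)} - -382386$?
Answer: $382437$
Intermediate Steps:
$f{\left(I \right)} = \frac{119}{2} + \frac{I}{2}$ ($f{\left(I \right)} = 3 + \frac{\left(57 + I\right) + 56}{2} = 3 + \frac{113 + I}{2} = 3 + \left(\frac{113}{2} + \frac{I}{2}\right) = \frac{119}{2} + \frac{I}{2}$)
$f{\left(-17 \right)} - -382386 = \left(\frac{119}{2} + \frac{1}{2} \left(-17\right)\right) - -382386 = \left(\frac{119}{2} - \frac{17}{2}\right) + 382386 = 51 + 382386 = 382437$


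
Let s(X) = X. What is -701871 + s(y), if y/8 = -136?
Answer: -702959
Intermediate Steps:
y = -1088 (y = 8*(-136) = -1088)
-701871 + s(y) = -701871 - 1088 = -702959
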